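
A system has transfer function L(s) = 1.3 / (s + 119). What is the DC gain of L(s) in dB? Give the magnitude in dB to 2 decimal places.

L(0) = 1.3 / 119 = 0.010924
20 log₁₀(0.010924) = -39.232 dB

-39.23 dB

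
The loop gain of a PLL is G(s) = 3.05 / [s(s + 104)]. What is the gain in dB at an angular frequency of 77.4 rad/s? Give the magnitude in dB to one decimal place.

|j77.4 + 104| = √(77.4² + 104²) = 129.6
|j77.4| = 77.4
|G(j77.4)| = 3.05 / (129.6 × 77.4) = 0.00030396
20 log₁₀(0.00030396) = -70.34 dB

-70.3 dB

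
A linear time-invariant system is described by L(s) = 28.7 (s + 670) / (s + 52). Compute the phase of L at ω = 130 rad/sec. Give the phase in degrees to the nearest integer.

∠(j130 + 670) = arctan(130/670) = 10.98°
∠(j130 + 52) = arctan(130/52) = 68.20°
∠L(j130) = 10.98° − 68.20° = -57.22°

-57°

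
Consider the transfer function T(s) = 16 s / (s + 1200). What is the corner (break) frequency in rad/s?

The single real pole at s = −1200 gives a corner at ω = 1200 rad/s.

1200 rad/s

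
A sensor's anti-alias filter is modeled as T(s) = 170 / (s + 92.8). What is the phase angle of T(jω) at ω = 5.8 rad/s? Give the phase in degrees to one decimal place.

-3.6°

∠(j5.8 + 92.8) = arctan(5.8/92.8) = 3.58°
∠T(j5.8) = −3.58° = -3.58°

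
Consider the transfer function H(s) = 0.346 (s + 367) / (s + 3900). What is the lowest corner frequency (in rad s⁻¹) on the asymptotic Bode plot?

367 rad s⁻¹

Break frequencies occur at each pole and zero magnitude: 367 rad s⁻¹, 3900 rad s⁻¹.
The lowest is 367 rad s⁻¹.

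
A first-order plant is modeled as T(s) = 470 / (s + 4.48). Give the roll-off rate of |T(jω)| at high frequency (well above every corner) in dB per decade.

-20 dB/decade

With 0 zeros and 1 pole, the high-frequency asymptotic slope is 20 × (0 − 1) = -20 dB/decade.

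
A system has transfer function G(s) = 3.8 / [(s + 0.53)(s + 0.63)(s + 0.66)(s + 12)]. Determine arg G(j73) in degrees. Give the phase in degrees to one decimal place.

-349.2°

∠(j73 + 0.53) = arctan(73/0.53) = 89.58°
∠(j73 + 0.63) = arctan(73/0.63) = 89.51°
∠(j73 + 0.66) = arctan(73/0.66) = 89.48°
∠(j73 + 12) = arctan(73/12) = 80.67°
∠G(j73) = − (89.58° + 89.51° + 89.48° + 80.67°) = -349.24°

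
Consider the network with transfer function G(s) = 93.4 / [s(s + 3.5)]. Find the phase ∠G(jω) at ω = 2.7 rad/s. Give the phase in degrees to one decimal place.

∠(j2.7 + 3.5) = arctan(2.7/3.5) = 37.65°
∠(j2.7) = 90.00°
∠G(j2.7) = − (37.65° + 90.00°) = -127.65°

-127.6 deg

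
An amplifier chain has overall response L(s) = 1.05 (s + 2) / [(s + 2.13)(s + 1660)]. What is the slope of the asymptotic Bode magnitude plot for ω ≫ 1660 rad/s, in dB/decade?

-20 dB/decade

With 1 zero and 2 poles, the high-frequency asymptotic slope is 20 × (1 − 2) = -20 dB/decade.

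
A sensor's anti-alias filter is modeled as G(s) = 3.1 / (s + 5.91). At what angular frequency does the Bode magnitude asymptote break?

5.91 rad/s

The single real pole at s = −5.91 gives a corner at ω = 5.91 rad/s.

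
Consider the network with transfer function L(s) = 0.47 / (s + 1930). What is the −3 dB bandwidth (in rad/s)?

For a single-pole low-pass, the −3 dB point is at the pole: ω = 1930 rad/s.

1930 rad/s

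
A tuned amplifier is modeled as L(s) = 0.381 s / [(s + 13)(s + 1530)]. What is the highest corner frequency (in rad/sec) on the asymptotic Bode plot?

1530 rad/sec

Break frequencies occur at each pole and zero magnitude: 13 rad/sec, 1530 rad/sec.
The highest is 1530 rad/sec.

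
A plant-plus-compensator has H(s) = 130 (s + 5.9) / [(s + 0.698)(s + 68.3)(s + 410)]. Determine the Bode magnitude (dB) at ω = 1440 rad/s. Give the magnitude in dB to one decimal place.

|j1440 + 5.9| = √(1440² + 5.9²) = 1440
|j1440 + 0.698| = √(1440² + 0.698²) = 1440
|j1440 + 68.3| = √(1440² + 68.3²) = 1442
|j1440 + 410| = √(1440² + 410²) = 1497
|H(j1440)| = 130 × 1440 / (1440 × 1442 × 1497) = 6.0229e-05
20 log₁₀(6.0229e-05) = -84.40 dB

-84.4 dB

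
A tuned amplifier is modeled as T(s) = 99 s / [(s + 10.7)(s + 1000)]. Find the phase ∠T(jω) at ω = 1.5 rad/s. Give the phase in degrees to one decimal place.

81.9 deg

∠(j1.5) = 90.00°
∠(j1.5 + 10.7) = arctan(1.5/10.7) = 7.98°
∠(j1.5 + 1000) = arctan(1.5/1000) = 0.09°
∠T(j1.5) = 90.00° − (7.98° + 0.09°) = 81.93°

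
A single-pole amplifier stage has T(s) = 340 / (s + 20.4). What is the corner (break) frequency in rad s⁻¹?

The single real pole at s = −20.4 gives a corner at ω = 20.4 rad s⁻¹.

20.4 rad s⁻¹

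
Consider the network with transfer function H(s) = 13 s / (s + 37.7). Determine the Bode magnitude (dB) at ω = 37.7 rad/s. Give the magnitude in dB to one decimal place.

19.3 dB

|j37.7| = 37.7
|j37.7 + 37.7| = √(37.7² + 37.7²) = 53.32
|H(j37.7)| = 13 × 37.7 / 53.32 = 9.1924
20 log₁₀(9.1924) = 19.27 dB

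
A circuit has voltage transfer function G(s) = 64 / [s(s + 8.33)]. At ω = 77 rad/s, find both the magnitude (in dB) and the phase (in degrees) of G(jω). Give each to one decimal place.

|j77 + 8.33| = √(77² + 8.33²) = 77.45
|j77| = 77
|G(j77)| = 64 / (77.45 × 77) = 0.010732
20 log₁₀(0.010732) = -39.39 dB
∠(j77 + 8.33) = arctan(77/8.33) = 83.83°
∠(j77) = 90.00°
∠G(j77) = − (83.83° + 90.00°) = -173.83°

|G| = -39.4 dB, ∠G = -173.8°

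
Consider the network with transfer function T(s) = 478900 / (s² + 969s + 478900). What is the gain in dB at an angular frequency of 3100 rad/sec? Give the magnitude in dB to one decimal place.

|(j3100)² + 969(j3100) + 478900| = |-9.1311e+06 + j3.0039e+06| = 9.613e+06
|T(j3100)| = 478900 / 9.613e+06 = 0.04982
20 log₁₀(0.04982) = -26.05 dB

-26.1 dB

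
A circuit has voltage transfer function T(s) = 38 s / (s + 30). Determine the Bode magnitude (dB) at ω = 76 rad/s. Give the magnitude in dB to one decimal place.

|j76| = 76
|j76 + 30| = √(76² + 30²) = 81.71
|T(j76)| = 38 × 76 / 81.71 = 35.346
20 log₁₀(35.346) = 30.97 dB

31.0 dB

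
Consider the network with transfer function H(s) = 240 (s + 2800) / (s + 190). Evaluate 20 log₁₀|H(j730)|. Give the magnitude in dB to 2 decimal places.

|j730 + 2800| = √(730² + 2800²) = 2894
|j730 + 190| = √(730² + 190²) = 754.3
|H(j730)| = 240 × 2894 / 754.3 = 920.65
20 log₁₀(920.65) = 59.282 dB

59.28 dB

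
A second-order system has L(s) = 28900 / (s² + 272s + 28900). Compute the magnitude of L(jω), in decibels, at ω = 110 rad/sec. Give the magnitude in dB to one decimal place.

|(j110)² + 272(j110) + 28900| = |16800 + j29920| = 3.431e+04
|L(j110)| = 28900 / 3.431e+04 = 0.84222
20 log₁₀(0.84222) = -1.49 dB

-1.5 dB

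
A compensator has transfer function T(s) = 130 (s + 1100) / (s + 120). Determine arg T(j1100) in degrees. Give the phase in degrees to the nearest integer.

∠(j1100 + 1100) = arctan(1100/1100) = 45.00°
∠(j1100 + 120) = arctan(1100/120) = 83.77°
∠T(j1100) = 45.00° − 83.77° = -38.77°

-39 deg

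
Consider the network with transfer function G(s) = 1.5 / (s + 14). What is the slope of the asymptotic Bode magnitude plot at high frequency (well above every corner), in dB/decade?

-20 dB/decade

With 0 zeros and 1 pole, the high-frequency asymptotic slope is 20 × (0 − 1) = -20 dB/decade.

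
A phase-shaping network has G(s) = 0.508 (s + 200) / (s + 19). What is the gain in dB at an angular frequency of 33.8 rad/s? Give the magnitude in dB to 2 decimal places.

|j33.8 + 200| = √(33.8² + 200²) = 202.8
|j33.8 + 19| = √(33.8² + 19²) = 38.77
|G(j33.8)| = 0.508 × 202.8 / 38.77 = 2.6575
20 log₁₀(2.6575) = 8.489 dB

8.49 dB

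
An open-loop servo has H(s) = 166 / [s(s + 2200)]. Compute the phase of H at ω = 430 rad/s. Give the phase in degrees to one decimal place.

-101.1°

∠(j430 + 2200) = arctan(430/2200) = 11.06°
∠(j430) = 90.00°
∠H(j430) = − (11.06° + 90.00°) = -101.06°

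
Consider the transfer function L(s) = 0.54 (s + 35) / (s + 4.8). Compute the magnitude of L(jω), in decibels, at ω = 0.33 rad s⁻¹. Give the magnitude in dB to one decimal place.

11.9 dB

|j0.33 + 35| = √(0.33² + 35²) = 35
|j0.33 + 4.8| = √(0.33² + 4.8²) = 4.811
|L(j0.33)| = 0.54 × 35 / 4.811 = 3.9284
20 log₁₀(3.9284) = 11.88 dB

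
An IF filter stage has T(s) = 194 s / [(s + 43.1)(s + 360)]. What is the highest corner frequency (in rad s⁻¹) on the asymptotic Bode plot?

Break frequencies occur at each pole and zero magnitude: 43.1 rad s⁻¹, 360 rad s⁻¹.
The highest is 360 rad s⁻¹.

360 rad s⁻¹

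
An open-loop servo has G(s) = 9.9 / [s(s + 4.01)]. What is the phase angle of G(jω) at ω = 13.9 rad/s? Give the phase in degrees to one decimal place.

-163.9°

∠(j13.9 + 4.01) = arctan(13.9/4.01) = 73.91°
∠(j13.9) = 90.00°
∠G(j13.9) = − (73.91° + 90.00°) = -163.91°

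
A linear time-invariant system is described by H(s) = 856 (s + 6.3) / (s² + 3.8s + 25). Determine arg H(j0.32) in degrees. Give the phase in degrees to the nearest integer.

0°

∠(j0.32 + 6.3) = arctan(0.32/6.3) = 2.91°
∠[(j0.32)² + 3.8(j0.32) + 25] = ∠[24.898 + j1.216] = 2.80°
∠H(j0.32) = 2.91° − 2.80° = 0.11°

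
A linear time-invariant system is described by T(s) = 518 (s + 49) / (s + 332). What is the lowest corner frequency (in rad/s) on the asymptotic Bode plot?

49 rad/s

Break frequencies occur at each pole and zero magnitude: 49 rad/s, 332 rad/s.
The lowest is 49 rad/s.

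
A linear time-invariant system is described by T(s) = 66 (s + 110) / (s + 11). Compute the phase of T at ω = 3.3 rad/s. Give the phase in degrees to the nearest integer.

-15 deg

∠(j3.3 + 110) = arctan(3.3/110) = 1.72°
∠(j3.3 + 11) = arctan(3.3/11) = 16.70°
∠T(j3.3) = 1.72° − 16.70° = -14.98°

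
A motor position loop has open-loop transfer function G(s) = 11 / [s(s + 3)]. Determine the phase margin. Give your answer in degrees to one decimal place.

47.8 deg

Gain crossover: |G(jω)| = 1 at ω ≈ 2.72 rad/s.
∠G(j2.72) = −90° − arctan(2.72/3) ≈ -132.17°
PM = 180° + (-132.17°) = 47.83°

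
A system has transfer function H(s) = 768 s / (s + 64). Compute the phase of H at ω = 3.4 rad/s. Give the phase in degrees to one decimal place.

∠(j3.4) = 90.00°
∠(j3.4 + 64) = arctan(3.4/64) = 3.04°
∠H(j3.4) = 90.00° − 3.04° = 86.96°

87.0°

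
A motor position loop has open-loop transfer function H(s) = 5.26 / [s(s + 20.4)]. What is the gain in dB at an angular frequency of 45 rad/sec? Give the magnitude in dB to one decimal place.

-52.5 dB

|j45 + 20.4| = √(45² + 20.4²) = 49.41
|j45| = 45
|H(j45)| = 5.26 / (49.41 × 45) = 0.0023658
20 log₁₀(0.0023658) = -52.52 dB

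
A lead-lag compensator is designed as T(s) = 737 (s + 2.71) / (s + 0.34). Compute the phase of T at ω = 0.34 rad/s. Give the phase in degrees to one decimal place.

-37.8°

∠(j0.34 + 2.71) = arctan(0.34/2.71) = 7.15°
∠(j0.34 + 0.34) = arctan(0.34/0.34) = 45.00°
∠T(j0.34) = 7.15° − 45.00° = -37.85°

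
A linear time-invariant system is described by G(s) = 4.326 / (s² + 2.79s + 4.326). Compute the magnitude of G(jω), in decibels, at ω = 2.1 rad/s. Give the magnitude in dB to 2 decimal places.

|(j2.1)² + 2.79(j2.1) + 4.326| = |-0.084 + j5.859| = 5.86
|G(j2.1)| = 4.326 / 5.86 = 0.73828
20 log₁₀(0.73828) = -2.636 dB

-2.64 dB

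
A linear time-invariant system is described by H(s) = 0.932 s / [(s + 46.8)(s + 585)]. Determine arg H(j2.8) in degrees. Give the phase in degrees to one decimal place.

86.3°

∠(j2.8) = 90.00°
∠(j2.8 + 46.8) = arctan(2.8/46.8) = 3.42°
∠(j2.8 + 585) = arctan(2.8/585) = 0.27°
∠H(j2.8) = 90.00° − (3.42° + 0.27°) = 86.30°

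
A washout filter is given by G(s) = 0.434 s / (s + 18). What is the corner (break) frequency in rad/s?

18 rad/s

The single real pole at s = −18 gives a corner at ω = 18 rad/s.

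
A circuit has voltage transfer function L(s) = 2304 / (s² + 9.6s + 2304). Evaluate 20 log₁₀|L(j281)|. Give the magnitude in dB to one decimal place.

|(j281)² + 9.6(j281) + 2304| = |-76657 + j2697.6| = 7.67e+04
|L(j281)| = 2304 / 7.67e+04 = 0.030037
20 log₁₀(0.030037) = -30.45 dB

-30.4 dB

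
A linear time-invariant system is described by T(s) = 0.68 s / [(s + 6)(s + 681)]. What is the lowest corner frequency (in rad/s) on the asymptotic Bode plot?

Break frequencies occur at each pole and zero magnitude: 6 rad/s, 681 rad/s.
The lowest is 6 rad/s.

6 rad/s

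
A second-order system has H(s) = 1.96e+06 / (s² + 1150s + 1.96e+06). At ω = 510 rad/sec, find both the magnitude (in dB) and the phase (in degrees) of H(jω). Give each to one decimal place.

|(j510)² + 1150(j510) + 1.96e+06| = |1.6999e+06 + j5.865e+05| = 1.798e+06
|H(j510)| = 1.96e+06 / 1.798e+06 = 1.09
20 log₁₀(1.09) = 0.75 dB
∠[(j510)² + 1150(j510) + 1.96e+06] = ∠[1.6999e+06 + j5.865e+05] = 19.04°
∠H(j510) = −19.04° = -19.04°

|H| = 0.7 dB, ∠H = -19.0°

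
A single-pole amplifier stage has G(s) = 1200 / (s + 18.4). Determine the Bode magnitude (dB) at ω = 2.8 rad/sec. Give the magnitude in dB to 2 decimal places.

36.19 dB

|j2.8 + 18.4| = √(2.8² + 18.4²) = 18.61
|G(j2.8)| = 1200 / 18.61 = 64.475
20 log₁₀(64.475) = 36.188 dB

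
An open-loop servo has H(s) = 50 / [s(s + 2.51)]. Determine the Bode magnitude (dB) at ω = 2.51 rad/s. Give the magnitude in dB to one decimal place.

|j2.51 + 2.51| = √(2.51² + 2.51²) = 3.55
|j2.51| = 2.51
|H(j2.51)| = 50 / (3.55 × 2.51) = 5.6119
20 log₁₀(5.6119) = 14.98 dB

15.0 dB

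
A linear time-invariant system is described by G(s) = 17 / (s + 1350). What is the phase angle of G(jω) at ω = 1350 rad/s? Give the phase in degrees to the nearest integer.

∠(j1350 + 1350) = arctan(1350/1350) = 45.00°
∠G(j1350) = −45.00° = -45.00°

-45°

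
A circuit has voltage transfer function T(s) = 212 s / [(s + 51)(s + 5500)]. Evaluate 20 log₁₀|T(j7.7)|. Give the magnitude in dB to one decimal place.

|j7.7| = 7.7
|j7.7 + 51| = √(7.7² + 51²) = 51.58
|j7.7 + 5500| = √(7.7² + 5500²) = 5500
|T(j7.7)| = 212 × 7.7 / (51.58 × 5500) = 0.0057544
20 log₁₀(0.0057544) = -44.80 dB

-44.8 dB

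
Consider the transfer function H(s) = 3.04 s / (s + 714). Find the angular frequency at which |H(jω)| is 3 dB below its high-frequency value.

For a single-pole high-pass, the −3 dB point is at the pole: ω = 714 rad s⁻¹.

714 rad s⁻¹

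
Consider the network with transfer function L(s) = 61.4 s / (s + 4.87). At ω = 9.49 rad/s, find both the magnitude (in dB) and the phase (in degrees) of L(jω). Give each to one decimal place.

|L| = 34.7 dB, ∠L = 27.2°

|j9.49| = 9.49
|j9.49 + 4.87| = √(9.49² + 4.87²) = 10.67
|L(j9.49)| = 61.4 × 9.49 / 10.67 = 54.627
20 log₁₀(54.627) = 34.75 dB
∠(j9.49) = 90.00°
∠(j9.49 + 4.87) = arctan(9.49/4.87) = 62.83°
∠L(j9.49) = 90.00° − 62.83° = 27.17°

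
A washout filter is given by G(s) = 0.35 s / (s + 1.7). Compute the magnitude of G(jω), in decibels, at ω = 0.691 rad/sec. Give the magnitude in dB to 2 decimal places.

-17.60 dB

|j0.691| = 0.691
|j0.691 + 1.7| = √(0.691² + 1.7²) = 1.835
|G(j0.691)| = 0.35 × 0.691 / 1.835 = 0.13179
20 log₁₀(0.13179) = -17.602 dB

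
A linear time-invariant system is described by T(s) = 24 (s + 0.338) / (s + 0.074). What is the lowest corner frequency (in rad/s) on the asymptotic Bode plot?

0.074 rad/s

Break frequencies occur at each pole and zero magnitude: 0.074 rad/s, 0.338 rad/s.
The lowest is 0.074 rad/s.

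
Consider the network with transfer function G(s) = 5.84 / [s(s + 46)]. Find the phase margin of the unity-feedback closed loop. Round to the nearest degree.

Gain crossover: |G(jω)| = 1 at ω ≈ 0.127 rad/sec.
∠G(j0.127) = −90° − arctan(0.127/46) ≈ -90.16°
PM = 180° + (-90.16°) = 89.84°

90°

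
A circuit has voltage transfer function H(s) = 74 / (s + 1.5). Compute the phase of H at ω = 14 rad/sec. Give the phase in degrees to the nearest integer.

-84°

∠(j14 + 1.5) = arctan(14/1.5) = 83.88°
∠H(j14) = −83.88° = -83.88°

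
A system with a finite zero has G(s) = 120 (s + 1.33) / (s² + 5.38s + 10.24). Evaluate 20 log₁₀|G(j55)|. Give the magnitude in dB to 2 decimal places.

6.77 dB

|j55 + 1.33| = √(55² + 1.33²) = 55.02
|(j55)² + 5.38(j55) + 10.24| = |-3014.8 + j295.9| = 3029
|G(j55)| = 120 × 55.02 / 3029 = 2.1794
20 log₁₀(2.1794) = 6.767 dB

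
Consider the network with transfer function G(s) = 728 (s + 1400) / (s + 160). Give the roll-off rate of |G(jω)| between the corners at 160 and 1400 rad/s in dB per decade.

In this band the factors already past their corner are: pole at 160; net slope = -20 dB/decade.

-20 dB/decade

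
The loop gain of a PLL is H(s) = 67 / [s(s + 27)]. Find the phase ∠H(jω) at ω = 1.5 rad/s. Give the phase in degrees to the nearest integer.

-93°

∠(j1.5 + 27) = arctan(1.5/27) = 3.18°
∠(j1.5) = 90.00°
∠H(j1.5) = − (3.18° + 90.00°) = -93.18°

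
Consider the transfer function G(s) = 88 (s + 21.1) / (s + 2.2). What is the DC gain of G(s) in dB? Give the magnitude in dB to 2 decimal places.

G(0) = 88 × 21.1 / 2.2 = 844
20 log₁₀(844) = 58.527 dB

58.53 dB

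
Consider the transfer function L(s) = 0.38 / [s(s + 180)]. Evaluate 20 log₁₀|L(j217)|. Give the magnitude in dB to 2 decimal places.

|j217 + 180| = √(217² + 180²) = 281.9
|j217| = 217
|L(j217)| = 0.38 / (281.9 × 217) = 6.2111e-06
20 log₁₀(6.2111e-06) = -104.137 dB

-104.14 dB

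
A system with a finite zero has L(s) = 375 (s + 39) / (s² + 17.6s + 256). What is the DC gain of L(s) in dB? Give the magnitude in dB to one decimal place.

35.1 dB

L(0) = 375 × 39 / 256 = 57.129
20 log₁₀(57.129) = 35.14 dB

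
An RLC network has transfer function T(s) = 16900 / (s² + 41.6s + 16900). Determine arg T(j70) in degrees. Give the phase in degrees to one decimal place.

∠[(j70)² + 41.6(j70) + 16900] = ∠[12000 + j2912] = 13.64°
∠T(j70) = −13.64° = -13.64°

-13.6 deg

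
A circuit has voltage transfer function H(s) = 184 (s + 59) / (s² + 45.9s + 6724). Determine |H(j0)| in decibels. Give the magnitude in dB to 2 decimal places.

4.16 dB

H(0) = 184 × 59 / 6724 = 1.6145
20 log₁₀(1.6145) = 4.161 dB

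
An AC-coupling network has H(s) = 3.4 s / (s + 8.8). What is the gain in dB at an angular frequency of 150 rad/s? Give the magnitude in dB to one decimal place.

|j150| = 150
|j150 + 8.8| = √(150² + 8.8²) = 150.3
|H(j150)| = 3.4 × 150 / 150.3 = 3.3942
20 log₁₀(3.3942) = 10.61 dB

10.6 dB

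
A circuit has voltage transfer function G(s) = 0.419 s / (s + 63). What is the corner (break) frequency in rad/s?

63 rad/s

The single real pole at s = −63 gives a corner at ω = 63 rad/s.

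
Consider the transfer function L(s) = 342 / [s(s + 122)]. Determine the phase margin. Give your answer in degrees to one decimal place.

88.7 deg

Gain crossover: |L(jω)| = 1 at ω ≈ 2.8 rad/s.
∠L(j2.8) = −90° − arctan(2.8/122) ≈ -91.32°
PM = 180° + (-91.32°) = 88.68°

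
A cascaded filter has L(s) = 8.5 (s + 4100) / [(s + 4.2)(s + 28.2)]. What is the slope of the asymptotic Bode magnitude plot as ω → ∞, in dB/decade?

-20 dB/decade

With 1 zero and 2 poles, the high-frequency asymptotic slope is 20 × (1 − 2) = -20 dB/decade.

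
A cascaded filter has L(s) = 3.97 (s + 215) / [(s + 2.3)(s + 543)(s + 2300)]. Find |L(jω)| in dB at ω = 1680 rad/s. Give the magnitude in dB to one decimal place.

|j1680 + 215| = √(1680² + 215²) = 1694
|j1680 + 2.3| = √(1680² + 2.3²) = 1680
|j1680 + 543| = √(1680² + 543²) = 1766
|j1680 + 2300| = √(1680² + 2300²) = 2848
|L(j1680)| = 3.97 × 1694 / (1680 × 1766 × 2848) = 7.959e-07
20 log₁₀(7.959e-07) = -121.98 dB

-122.0 dB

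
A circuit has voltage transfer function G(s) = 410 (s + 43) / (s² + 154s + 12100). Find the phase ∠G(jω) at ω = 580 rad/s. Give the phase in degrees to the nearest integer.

∠(j580 + 43) = arctan(580/43) = 85.76°
∠[(j580)² + 154(j580) + 12100] = ∠[-3.243e+05 + j89320] = 164.60°
∠G(j580) = 85.76° − 164.60° = -78.84°

-79 deg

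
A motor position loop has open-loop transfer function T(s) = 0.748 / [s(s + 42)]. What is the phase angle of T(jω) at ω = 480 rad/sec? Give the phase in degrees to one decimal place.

-175.0°

∠(j480 + 42) = arctan(480/42) = 85.00°
∠(j480) = 90.00°
∠T(j480) = − (85.00° + 90.00°) = -175.00°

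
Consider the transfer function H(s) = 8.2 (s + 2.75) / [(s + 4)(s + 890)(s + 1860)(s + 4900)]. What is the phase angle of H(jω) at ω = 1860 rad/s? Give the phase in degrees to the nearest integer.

-130 deg

∠(j1860 + 2.75) = arctan(1860/2.75) = 89.92°
∠(j1860 + 4) = arctan(1860/4) = 89.88°
∠(j1860 + 890) = arctan(1860/890) = 64.43°
∠(j1860 + 1860) = arctan(1860/1860) = 45.00°
∠(j1860 + 4900) = arctan(1860/4900) = 20.79°
∠H(j1860) = 89.92° − (89.88° + 64.43° + 45.00° + 20.79°) = -130.18°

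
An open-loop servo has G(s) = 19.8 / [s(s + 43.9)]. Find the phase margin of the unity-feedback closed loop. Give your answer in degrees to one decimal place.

Gain crossover: |G(jω)| = 1 at ω ≈ 0.451 rad/sec.
∠G(j0.451) = −90° − arctan(0.451/43.9) ≈ -90.59°
PM = 180° + (-90.59°) = 89.41°

89.4°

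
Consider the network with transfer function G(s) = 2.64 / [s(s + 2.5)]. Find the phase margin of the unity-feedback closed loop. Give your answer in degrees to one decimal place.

Gain crossover: |G(jω)| = 1 at ω ≈ 0.983 rad s⁻¹.
∠G(j0.983) = −90° − arctan(0.983/2.5) ≈ -111.46°
PM = 180° + (-111.46°) = 68.54°

68.5 deg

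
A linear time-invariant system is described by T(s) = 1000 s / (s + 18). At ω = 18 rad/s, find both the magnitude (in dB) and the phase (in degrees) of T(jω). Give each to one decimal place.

|j18| = 18
|j18 + 18| = √(18² + 18²) = 25.46
|T(j18)| = 1000 × 18 / 25.46 = 707.11
20 log₁₀(707.11) = 56.99 dB
∠(j18) = 90.00°
∠(j18 + 18) = arctan(18/18) = 45.00°
∠T(j18) = 90.00° − 45.00° = 45.00°

|T| = 57.0 dB, ∠T = 45.0°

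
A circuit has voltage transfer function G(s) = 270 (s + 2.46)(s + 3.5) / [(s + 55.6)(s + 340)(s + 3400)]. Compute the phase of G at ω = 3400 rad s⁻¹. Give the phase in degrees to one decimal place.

∠(j3400 + 2.46) = arctan(3400/2.46) = 89.96°
∠(j3400 + 3.5) = arctan(3400/3.5) = 89.94°
∠(j3400 + 55.6) = arctan(3400/55.6) = 89.06°
∠(j3400 + 340) = arctan(3400/340) = 84.29°
∠(j3400 + 3400) = arctan(3400/3400) = 45.00°
∠G(j3400) = 89.96° + 89.94° − (89.06° + 84.29° + 45.00°) = -38.45°

-38.5°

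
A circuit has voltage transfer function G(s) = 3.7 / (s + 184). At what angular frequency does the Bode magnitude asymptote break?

The single real pole at s = −184 gives a corner at ω = 184 rad/s.

184 rad/s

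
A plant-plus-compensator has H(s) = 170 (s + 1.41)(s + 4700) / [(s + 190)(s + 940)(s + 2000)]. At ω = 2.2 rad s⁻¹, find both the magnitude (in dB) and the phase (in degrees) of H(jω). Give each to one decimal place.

|j2.2 + 1.41| = √(2.2² + 1.41²) = 2.613
|j2.2 + 4700| = √(2.2² + 4700²) = 4700
|j2.2 + 190| = √(2.2² + 190²) = 190
|j2.2 + 940| = √(2.2² + 940²) = 940
|j2.2 + 2000| = √(2.2² + 2000²) = 2000
|H(j2.2)| = 170 × 2.613 × 4700 / (190 × 940 × 2000) = 0.0058446
20 log₁₀(0.0058446) = -44.66 dB
∠(j2.2 + 1.41) = arctan(2.2/1.41) = 57.34°
∠(j2.2 + 4700) = arctan(2.2/4700) = 0.03°
∠(j2.2 + 190) = arctan(2.2/190) = 0.66°
∠(j2.2 + 940) = arctan(2.2/940) = 0.13°
∠(j2.2 + 2000) = arctan(2.2/2000) = 0.06°
∠H(j2.2) = 57.34° + 0.03° − (0.66° + 0.13° + 0.06°) = 56.51°

|H| = -44.7 dB, ∠H = 56.5°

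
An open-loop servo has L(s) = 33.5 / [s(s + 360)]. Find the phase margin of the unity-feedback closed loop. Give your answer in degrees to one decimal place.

90.0°

Gain crossover: |L(jω)| = 1 at ω ≈ 0.0931 rad/s.
∠L(j0.0931) = −90° − arctan(0.0931/360) ≈ -90.01°
PM = 180° + (-90.01°) = 89.99°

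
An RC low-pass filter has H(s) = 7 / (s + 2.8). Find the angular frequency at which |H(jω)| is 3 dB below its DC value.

2.8 rad s⁻¹

For a single-pole low-pass, the −3 dB point is at the pole: ω = 2.8 rad s⁻¹.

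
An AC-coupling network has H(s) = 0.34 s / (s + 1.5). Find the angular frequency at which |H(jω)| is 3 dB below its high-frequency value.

1.5 rad s⁻¹

For a single-pole high-pass, the −3 dB point is at the pole: ω = 1.5 rad s⁻¹.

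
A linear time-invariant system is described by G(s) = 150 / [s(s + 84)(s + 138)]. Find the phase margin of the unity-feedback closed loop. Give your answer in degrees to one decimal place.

Gain crossover: |G(jω)| = 1 at ω ≈ 0.0129 rad s⁻¹.
∠G(j0.0129) = −90° − arctan(0.0129/84) − arctan(0.0129/138) ≈ -90.01°
PM = 180° + (-90.01°) = 89.99°

90.0 deg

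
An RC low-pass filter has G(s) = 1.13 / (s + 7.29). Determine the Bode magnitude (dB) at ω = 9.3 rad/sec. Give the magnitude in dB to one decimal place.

-20.4 dB

|j9.3 + 7.29| = √(9.3² + 7.29²) = 11.82
|G(j9.3)| = 1.13 / 11.82 = 0.095627
20 log₁₀(0.095627) = -20.39 dB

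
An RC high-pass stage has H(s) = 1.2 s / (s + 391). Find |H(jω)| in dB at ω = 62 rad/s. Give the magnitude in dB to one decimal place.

-14.5 dB

|j62| = 62
|j62 + 391| = √(62² + 391²) = 395.9
|H(j62)| = 1.2 × 62 / 395.9 = 0.18793
20 log₁₀(0.18793) = -14.52 dB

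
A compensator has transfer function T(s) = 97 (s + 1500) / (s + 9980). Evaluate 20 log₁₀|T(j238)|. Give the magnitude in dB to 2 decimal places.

23.38 dB

|j238 + 1500| = √(238² + 1500²) = 1519
|j238 + 9980| = √(238² + 9980²) = 9983
|T(j238)| = 97 × 1519 / 9983 = 14.757
20 log₁₀(14.757) = 23.380 dB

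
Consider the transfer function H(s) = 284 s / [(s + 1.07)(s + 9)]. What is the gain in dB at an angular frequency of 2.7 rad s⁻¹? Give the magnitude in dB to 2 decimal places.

28.97 dB

|j2.7| = 2.7
|j2.7 + 1.07| = √(2.7² + 1.07²) = 2.904
|j2.7 + 9| = √(2.7² + 9²) = 9.396
|H(j2.7)| = 284 × 2.7 / (2.904 × 9.396) = 28.099
20 log₁₀(28.099) = 28.974 dB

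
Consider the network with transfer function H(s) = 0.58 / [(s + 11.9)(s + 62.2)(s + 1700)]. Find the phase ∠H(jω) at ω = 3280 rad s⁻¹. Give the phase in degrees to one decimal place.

∠(j3280 + 11.9) = arctan(3280/11.9) = 89.79°
∠(j3280 + 62.2) = arctan(3280/62.2) = 88.91°
∠(j3280 + 1700) = arctan(3280/1700) = 62.60°
∠H(j3280) = − (89.79° + 88.91° + 62.60°) = -241.31°

-241.3°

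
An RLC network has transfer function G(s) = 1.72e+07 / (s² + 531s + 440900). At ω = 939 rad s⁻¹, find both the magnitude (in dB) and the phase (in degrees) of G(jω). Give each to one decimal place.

|G| = 28.2 dB, ∠G = -131.5 deg

|(j939)² + 531(j939) + 440900| = |-4.4082e+05 + j4.9861e+05| = 6.655e+05
|G(j939)| = 1.72e+07 / 6.655e+05 = 25.844
20 log₁₀(25.844) = 28.25 dB
∠[(j939)² + 531(j939) + 440900] = ∠[-4.4082e+05 + j4.9861e+05] = 131.48°
∠G(j939) = −131.48° = -131.48°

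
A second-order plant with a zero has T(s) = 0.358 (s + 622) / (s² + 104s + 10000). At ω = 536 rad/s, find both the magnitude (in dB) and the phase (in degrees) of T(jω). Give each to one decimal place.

|j536 + 622| = √(536² + 622²) = 821.1
|(j536)² + 104(j536) + 10000| = |-2.773e+05 + j55744| = 2.828e+05
|T(j536)| = 0.358 × 821.1 / 2.828e+05 = 0.0010393
20 log₁₀(0.0010393) = -59.67 dB
∠(j536 + 622) = arctan(536/622) = 40.75°
∠[(j536)² + 104(j536) + 10000] = ∠[-2.773e+05 + j55744] = 168.63°
∠T(j536) = 40.75° − 168.63° = -127.88°

|T| = -59.7 dB, ∠T = -127.9°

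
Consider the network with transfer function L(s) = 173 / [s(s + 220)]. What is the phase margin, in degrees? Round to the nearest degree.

90°

Gain crossover: |L(jω)| = 1 at ω ≈ 0.786 rad/s.
∠L(j0.786) = −90° − arctan(0.786/220) ≈ -90.20°
PM = 180° + (-90.20°) = 89.80°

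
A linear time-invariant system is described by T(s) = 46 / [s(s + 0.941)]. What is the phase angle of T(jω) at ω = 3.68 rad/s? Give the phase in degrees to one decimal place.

∠(j3.68 + 0.941) = arctan(3.68/0.941) = 75.66°
∠(j3.68) = 90.00°
∠T(j3.68) = − (75.66° + 90.00°) = -165.66°

-165.7°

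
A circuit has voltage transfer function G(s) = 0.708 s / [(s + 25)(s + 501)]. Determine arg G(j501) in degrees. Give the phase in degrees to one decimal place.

-42.1°

∠(j501) = 90.00°
∠(j501 + 25) = arctan(501/25) = 87.14°
∠(j501 + 501) = arctan(501/501) = 45.00°
∠G(j501) = 90.00° − (87.14° + 45.00°) = -42.14°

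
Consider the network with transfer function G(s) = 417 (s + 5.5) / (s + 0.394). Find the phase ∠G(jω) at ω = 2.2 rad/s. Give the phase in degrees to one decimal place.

∠(j2.2 + 5.5) = arctan(2.2/5.5) = 21.80°
∠(j2.2 + 0.394) = arctan(2.2/0.394) = 79.85°
∠G(j2.2) = 21.80° − 79.85° = -58.05°

-58.0 deg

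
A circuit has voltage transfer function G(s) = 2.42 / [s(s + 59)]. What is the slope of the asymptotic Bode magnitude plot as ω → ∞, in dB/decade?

With 0 zeros and 2 poles, the high-frequency asymptotic slope is 20 × (0 − 2) = -40 dB/decade.

-40 dB/decade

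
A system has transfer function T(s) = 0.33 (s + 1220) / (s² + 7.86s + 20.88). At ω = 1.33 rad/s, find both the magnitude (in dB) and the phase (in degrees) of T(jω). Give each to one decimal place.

|T| = 25.3 dB, ∠T = -28.6°

|j1.33 + 1220| = √(1.33² + 1220²) = 1220
|(j1.33)² + 7.86(j1.33) + 20.88| = |19.111 + j10.454| = 21.78
|T(j1.33)| = 0.33 × 1220 / 21.78 = 18.482
20 log₁₀(18.482) = 25.33 dB
∠(j1.33 + 1220) = arctan(1.33/1220) = 0.06°
∠[(j1.33)² + 7.86(j1.33) + 20.88] = ∠[19.111 + j10.454] = 28.68°
∠T(j1.33) = 0.06° − 28.68° = -28.62°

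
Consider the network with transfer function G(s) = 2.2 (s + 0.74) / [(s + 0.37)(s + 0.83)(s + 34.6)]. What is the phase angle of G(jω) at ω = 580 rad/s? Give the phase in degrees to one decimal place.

∠(j580 + 0.74) = arctan(580/0.74) = 89.93°
∠(j580 + 0.37) = arctan(580/0.37) = 89.96°
∠(j580 + 0.83) = arctan(580/0.83) = 89.92°
∠(j580 + 34.6) = arctan(580/34.6) = 86.59°
∠G(j580) = 89.93° − (89.96° + 89.92° + 86.59°) = -176.54°

-176.5°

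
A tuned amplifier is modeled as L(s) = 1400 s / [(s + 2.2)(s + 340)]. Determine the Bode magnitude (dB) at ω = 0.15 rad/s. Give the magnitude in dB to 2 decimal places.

-11.05 dB

|j0.15| = 0.15
|j0.15 + 2.2| = √(0.15² + 2.2²) = 2.205
|j0.15 + 340| = √(0.15² + 340²) = 340
|L(j0.15)| = 1400 × 0.15 / (2.205 × 340) = 0.2801
20 log₁₀(0.2801) = -11.054 dB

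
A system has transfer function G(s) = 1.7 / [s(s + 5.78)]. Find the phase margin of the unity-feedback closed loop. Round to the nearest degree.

87°

Gain crossover: |G(jω)| = 1 at ω ≈ 0.294 rad s⁻¹.
∠G(j0.294) = −90° − arctan(0.294/5.78) ≈ -92.91°
PM = 180° + (-92.91°) = 87.09°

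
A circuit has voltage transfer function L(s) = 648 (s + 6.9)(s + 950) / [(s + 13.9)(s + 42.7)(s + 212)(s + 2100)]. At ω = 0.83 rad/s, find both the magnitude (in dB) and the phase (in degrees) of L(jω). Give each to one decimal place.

|L| = -35.8 dB, ∠L = 2.1°

|j0.83 + 6.9| = √(0.83² + 6.9²) = 6.95
|j0.83 + 950| = √(0.83² + 950²) = 950
|j0.83 + 13.9| = √(0.83² + 13.9²) = 13.92
|j0.83 + 42.7| = √(0.83² + 42.7²) = 42.71
|j0.83 + 212| = √(0.83² + 212²) = 212
|j0.83 + 2100| = √(0.83² + 2100²) = 2100
|L(j0.83)| = 648 × 6.95 × 950 / (13.92 × 42.71 × 212 × 2100) = 0.016159
20 log₁₀(0.016159) = -35.83 dB
∠(j0.83 + 6.9) = arctan(0.83/6.9) = 6.86°
∠(j0.83 + 950) = arctan(0.83/950) = 0.05°
∠(j0.83 + 13.9) = arctan(0.83/13.9) = 3.42°
∠(j0.83 + 42.7) = arctan(0.83/42.7) = 1.11°
∠(j0.83 + 212) = arctan(0.83/212) = 0.22°
∠(j0.83 + 2100) = arctan(0.83/2100) = 0.02°
∠L(j0.83) = 6.86° + 0.05° − (3.42° + 1.11° + 0.22° + 0.02°) = 2.13°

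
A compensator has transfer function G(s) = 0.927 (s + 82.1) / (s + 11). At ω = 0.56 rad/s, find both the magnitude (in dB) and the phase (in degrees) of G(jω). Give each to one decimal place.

|j0.56 + 82.1| = √(0.56² + 82.1²) = 82.1
|j0.56 + 11| = √(0.56² + 11²) = 11.01
|G(j0.56)| = 0.927 × 82.1 / 11.01 = 6.91
20 log₁₀(6.91) = 16.79 dB
∠(j0.56 + 82.1) = arctan(0.56/82.1) = 0.39°
∠(j0.56 + 11) = arctan(0.56/11) = 2.91°
∠G(j0.56) = 0.39° − 2.91° = -2.52°

|G| = 16.8 dB, ∠G = -2.5°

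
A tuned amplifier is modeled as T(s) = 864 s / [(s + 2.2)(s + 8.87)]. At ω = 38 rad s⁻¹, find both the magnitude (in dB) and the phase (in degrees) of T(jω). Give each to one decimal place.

|j38| = 38
|j38 + 2.2| = √(38² + 2.2²) = 38.06
|j38 + 8.87| = √(38² + 8.87²) = 39.02
|T(j38)| = 864 × 38 / (38.06 × 39.02) = 22.105
20 log₁₀(22.105) = 26.89 dB
∠(j38) = 90.00°
∠(j38 + 2.2) = arctan(38/2.2) = 86.69°
∠(j38 + 8.87) = arctan(38/8.87) = 76.86°
∠T(j38) = 90.00° − (86.69° + 76.86°) = -73.55°

|T| = 26.9 dB, ∠T = -73.5°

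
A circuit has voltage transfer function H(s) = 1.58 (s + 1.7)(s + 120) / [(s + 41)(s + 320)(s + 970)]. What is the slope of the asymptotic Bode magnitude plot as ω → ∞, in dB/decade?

With 2 zeros and 3 poles, the high-frequency asymptotic slope is 20 × (2 − 3) = -20 dB/decade.

-20 dB/decade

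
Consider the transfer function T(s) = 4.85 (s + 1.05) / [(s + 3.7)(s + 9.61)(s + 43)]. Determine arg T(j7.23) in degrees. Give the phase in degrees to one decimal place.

-27.7 deg

∠(j7.23 + 1.05) = arctan(7.23/1.05) = 81.74°
∠(j7.23 + 3.7) = arctan(7.23/3.7) = 62.90°
∠(j7.23 + 9.61) = arctan(7.23/9.61) = 36.96°
∠(j7.23 + 43) = arctan(7.23/43) = 9.54°
∠T(j7.23) = 81.74° − (62.90° + 36.96° + 9.54°) = -27.66°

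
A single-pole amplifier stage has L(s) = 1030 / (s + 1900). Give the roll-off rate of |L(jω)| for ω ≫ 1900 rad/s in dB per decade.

With 0 zeros and 1 pole, the high-frequency asymptotic slope is 20 × (0 − 1) = -20 dB/decade.

-20 dB/decade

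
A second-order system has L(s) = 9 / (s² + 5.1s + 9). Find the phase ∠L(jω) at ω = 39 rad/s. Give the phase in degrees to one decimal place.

∠[(j39)² + 5.1(j39) + 9] = ∠[-1512 + j198.9] = 172.51°
∠L(j39) = −172.51° = -172.51°

-172.5°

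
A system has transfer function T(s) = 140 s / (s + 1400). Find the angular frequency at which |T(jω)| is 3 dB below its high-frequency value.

For a single-pole high-pass, the −3 dB point is at the pole: ω = 1400 rad/sec.

1400 rad/sec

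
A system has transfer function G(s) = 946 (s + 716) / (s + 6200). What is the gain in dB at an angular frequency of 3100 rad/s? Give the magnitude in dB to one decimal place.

|j3100 + 716| = √(3100² + 716²) = 3182
|j3100 + 6200| = √(3100² + 6200²) = 6932
|G(j3100)| = 946 × 3182 / 6932 = 434.2
20 log₁₀(434.2) = 52.75 dB

52.8 dB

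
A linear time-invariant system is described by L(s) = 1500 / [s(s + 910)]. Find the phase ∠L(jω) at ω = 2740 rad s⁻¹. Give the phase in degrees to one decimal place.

-161.6°

∠(j2740 + 910) = arctan(2740/910) = 71.63°
∠(j2740) = 90.00°
∠L(j2740) = − (71.63° + 90.00°) = -161.63°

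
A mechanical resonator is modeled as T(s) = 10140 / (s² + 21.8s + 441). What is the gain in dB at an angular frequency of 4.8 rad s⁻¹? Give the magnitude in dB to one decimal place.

|(j4.8)² + 21.8(j4.8) + 441| = |417.96 + j104.64| = 430.9
|T(j4.8)| = 10140 / 430.9 = 23.534
20 log₁₀(23.534) = 27.43 dB

27.4 dB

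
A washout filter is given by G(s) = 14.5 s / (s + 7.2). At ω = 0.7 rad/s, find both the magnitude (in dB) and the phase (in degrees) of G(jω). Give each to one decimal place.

|j0.7| = 0.7
|j0.7 + 7.2| = √(0.7² + 7.2²) = 7.234
|G(j0.7)| = 14.5 × 0.7 / 7.234 = 1.4031
20 log₁₀(1.4031) = 2.94 dB
∠(j0.7) = 90.00°
∠(j0.7 + 7.2) = arctan(0.7/7.2) = 5.55°
∠G(j0.7) = 90.00° − 5.55° = 84.45°

|G| = 2.9 dB, ∠G = 84.4°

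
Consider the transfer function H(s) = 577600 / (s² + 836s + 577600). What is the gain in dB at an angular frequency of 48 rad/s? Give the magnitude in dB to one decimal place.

0.0 dB

|(j48)² + 836(j48) + 577600| = |5.753e+05 + j40128| = 5.767e+05
|H(j48)| = 577600 / 5.767e+05 = 1.0016
20 log₁₀(1.0016) = 0.01 dB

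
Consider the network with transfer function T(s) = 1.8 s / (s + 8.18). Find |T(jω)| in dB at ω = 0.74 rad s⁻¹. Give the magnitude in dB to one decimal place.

-15.8 dB

|j0.74| = 0.74
|j0.74 + 8.18| = √(0.74² + 8.18²) = 8.213
|T(j0.74)| = 1.8 × 0.74 / 8.213 = 0.16217
20 log₁₀(0.16217) = -15.80 dB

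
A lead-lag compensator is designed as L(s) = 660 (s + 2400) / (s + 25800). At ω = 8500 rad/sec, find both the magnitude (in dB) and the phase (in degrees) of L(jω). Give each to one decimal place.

|L| = 46.6 dB, ∠L = 56.0°

|j8500 + 2400| = √(8500² + 2400²) = 8832
|j8500 + 25800| = √(8500² + 25800²) = 2.716e+04
|L(j8500)| = 660 × 8832 / 2.716e+04 = 214.6
20 log₁₀(214.6) = 46.63 dB
∠(j8500 + 2400) = arctan(8500/2400) = 74.23°
∠(j8500 + 25800) = arctan(8500/25800) = 18.23°
∠L(j8500) = 74.23° − 18.23° = 56.00°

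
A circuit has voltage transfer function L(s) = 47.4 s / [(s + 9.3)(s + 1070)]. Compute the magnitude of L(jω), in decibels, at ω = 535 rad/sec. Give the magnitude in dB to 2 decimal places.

|j535| = 535
|j535 + 9.3| = √(535² + 9.3²) = 535.1
|j535 + 1070| = √(535² + 1070²) = 1196
|L(j535)| = 47.4 × 535 / (535.1 × 1196) = 0.039616
20 log₁₀(0.039616) = -28.043 dB

-28.04 dB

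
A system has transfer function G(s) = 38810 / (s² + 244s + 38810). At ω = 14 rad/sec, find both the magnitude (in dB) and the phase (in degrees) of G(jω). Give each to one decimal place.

|(j14)² + 244(j14) + 38810| = |38614 + j3416| = 3.876e+04
|G(j14)| = 38810 / 3.876e+04 = 1.0012
20 log₁₀(1.0012) = 0.01 dB
∠[(j14)² + 244(j14) + 38810] = ∠[38614 + j3416] = 5.06°
∠G(j14) = −5.06° = -5.06°

|G| = 0.0 dB, ∠G = -5.1°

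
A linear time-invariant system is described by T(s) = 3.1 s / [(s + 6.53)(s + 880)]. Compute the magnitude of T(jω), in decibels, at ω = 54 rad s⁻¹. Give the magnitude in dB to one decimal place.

|j54| = 54
|j54 + 6.53| = √(54² + 6.53²) = 54.39
|j54 + 880| = √(54² + 880²) = 881.7
|T(j54)| = 3.1 × 54 / (54.39 × 881.7) = 0.0034907
20 log₁₀(0.0034907) = -49.14 dB

-49.1 dB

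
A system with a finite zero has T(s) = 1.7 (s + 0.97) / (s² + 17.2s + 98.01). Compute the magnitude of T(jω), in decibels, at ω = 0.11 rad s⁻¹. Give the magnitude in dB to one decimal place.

-35.4 dB

|j0.11 + 0.97| = √(0.11² + 0.97²) = 0.9762
|(j0.11)² + 17.2(j0.11) + 98.01| = |97.998 + j1.892| = 98.02
|T(j0.11)| = 1.7 × 0.9762 / 98.02 = 0.016932
20 log₁₀(0.016932) = -35.43 dB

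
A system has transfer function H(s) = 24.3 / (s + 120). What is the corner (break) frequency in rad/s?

The single real pole at s = −120 gives a corner at ω = 120 rad/s.

120 rad/s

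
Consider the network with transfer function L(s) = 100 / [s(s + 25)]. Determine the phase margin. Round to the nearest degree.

81°

Gain crossover: |L(jω)| = 1 at ω ≈ 3.95 rad s⁻¹.
∠L(j3.95) = −90° − arctan(3.95/25) ≈ -98.98°
PM = 180° + (-98.98°) = 81.02°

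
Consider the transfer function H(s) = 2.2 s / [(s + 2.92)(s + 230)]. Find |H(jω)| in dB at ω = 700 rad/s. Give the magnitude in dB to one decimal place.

-50.5 dB

|j700| = 700
|j700 + 2.92| = √(700² + 2.92²) = 700
|j700 + 230| = √(700² + 230²) = 736.8
|H(j700)| = 2.2 × 700 / (700 × 736.8) = 0.0029858
20 log₁₀(0.0029858) = -50.50 dB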